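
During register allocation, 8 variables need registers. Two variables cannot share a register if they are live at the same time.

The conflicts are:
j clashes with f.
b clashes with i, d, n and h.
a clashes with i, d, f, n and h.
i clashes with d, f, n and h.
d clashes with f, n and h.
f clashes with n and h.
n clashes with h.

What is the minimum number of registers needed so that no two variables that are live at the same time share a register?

6

a, i, d, f, n, h are mutually in conflict, so at least 6 registers are needed.
6 registers suffice: j=1, b=4, a=6, i=1, d=3, f=4, n=5, h=2. Each listed conflict is separated.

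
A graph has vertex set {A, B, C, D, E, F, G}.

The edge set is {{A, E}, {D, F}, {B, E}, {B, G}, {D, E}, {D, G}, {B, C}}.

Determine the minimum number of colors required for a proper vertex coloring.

A and E are adjacent, so at least 2 colors are needed.
2 colors suffice: A=1, B=1, C=2, D=1, E=2, F=2, G=2. Every edge joins two different colors.

2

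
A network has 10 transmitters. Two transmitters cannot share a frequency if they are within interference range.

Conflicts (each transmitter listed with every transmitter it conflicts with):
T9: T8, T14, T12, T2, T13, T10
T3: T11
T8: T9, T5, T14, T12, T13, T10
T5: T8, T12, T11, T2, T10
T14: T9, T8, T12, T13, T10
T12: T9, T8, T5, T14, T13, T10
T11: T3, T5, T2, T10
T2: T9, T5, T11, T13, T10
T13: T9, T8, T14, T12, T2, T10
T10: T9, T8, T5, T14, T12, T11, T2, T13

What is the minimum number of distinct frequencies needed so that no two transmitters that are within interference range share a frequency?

T9, T8, T14, T12, T13, T10 pairwise conflict, so at least 6 frequencies are needed.
6 frequencies suffice: frequency 1 → {T3, T10}; frequency 2 → {T5, T13}; frequency 3 → {T8, T2}; frequency 4 → {T9, T11}; frequency 5 → {T12}; frequency 6 → {T14}. Each listed conflict is separated.

6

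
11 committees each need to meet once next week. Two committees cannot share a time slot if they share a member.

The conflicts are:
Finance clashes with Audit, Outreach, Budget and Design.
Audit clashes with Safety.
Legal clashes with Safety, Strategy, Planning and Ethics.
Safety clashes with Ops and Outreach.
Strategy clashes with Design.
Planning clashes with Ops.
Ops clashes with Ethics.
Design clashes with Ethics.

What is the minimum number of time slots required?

2

Finance and Outreach conflict, so at least 2 time slots are needed.
Using 2 time slots: Finance=1, Audit=2, Legal=2, Safety=1, Strategy=1, Planning=1, Ops=2, Outreach=2, Budget=2, Design=2, Ethics=1. Each listed conflict is separated.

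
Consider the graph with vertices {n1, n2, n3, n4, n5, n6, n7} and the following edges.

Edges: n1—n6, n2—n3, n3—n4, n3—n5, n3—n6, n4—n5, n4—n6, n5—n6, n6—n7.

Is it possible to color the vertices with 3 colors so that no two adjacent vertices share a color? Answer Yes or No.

n3, n4, n5, n6 are mutually adjacent (a clique of size 4), so at least 4 colors are needed.
So 3 colors are not enough.

No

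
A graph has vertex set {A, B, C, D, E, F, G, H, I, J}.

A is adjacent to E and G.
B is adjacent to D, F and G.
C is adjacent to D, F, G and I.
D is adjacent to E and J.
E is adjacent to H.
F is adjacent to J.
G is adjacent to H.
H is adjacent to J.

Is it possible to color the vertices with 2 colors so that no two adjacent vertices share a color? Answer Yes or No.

The cycle J-F-C-G-H-J has odd length 5, so it cannot be 2-colored; at least 3 colors are needed.
So 2 colors are not enough.

No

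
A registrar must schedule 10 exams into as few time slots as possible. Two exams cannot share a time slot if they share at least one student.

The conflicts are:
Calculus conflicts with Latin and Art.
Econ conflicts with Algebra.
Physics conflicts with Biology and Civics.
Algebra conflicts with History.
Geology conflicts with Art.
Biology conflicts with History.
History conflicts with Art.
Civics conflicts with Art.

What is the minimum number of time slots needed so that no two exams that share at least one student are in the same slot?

The cycle Physics-Civics-Art-History-Biology-Physics has odd length 5, so it cannot be 2-colored; at least 3 time slots are needed.
Using 3 time slots: Calculus=2, Econ=2, Physics=1, Algebra=1, Geology=2, Biology=3, Latin=1, History=2, Civics=2, Art=1. Every pair that conflicts lands in different time slots.

3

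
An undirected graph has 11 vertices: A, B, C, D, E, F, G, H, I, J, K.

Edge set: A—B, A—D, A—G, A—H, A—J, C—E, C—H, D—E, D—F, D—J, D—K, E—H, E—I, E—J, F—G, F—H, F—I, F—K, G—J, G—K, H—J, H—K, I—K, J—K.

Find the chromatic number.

3

D, E, J are mutually adjacent, so at least 3 colors are needed.
3 colors suffice: A=blue, B=red, C=green, D=red, E=blue, F=green, G=red, H=red, I=red, J=green, K=blue. No two adjacent vertices share a color.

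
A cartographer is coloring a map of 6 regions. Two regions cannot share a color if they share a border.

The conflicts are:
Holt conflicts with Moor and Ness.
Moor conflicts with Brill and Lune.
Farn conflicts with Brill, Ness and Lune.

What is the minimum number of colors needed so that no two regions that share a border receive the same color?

3

The cycle Holt-Moor-Lune-Farn-Ness-Holt has odd length 5, so it cannot be 2-colored; at least 3 colors are needed.
3 colors suffice: Holt=3, Moor=1, Farn=1, Brill=2, Ness=2, Lune=2. Every pair that conflicts lands in different colors.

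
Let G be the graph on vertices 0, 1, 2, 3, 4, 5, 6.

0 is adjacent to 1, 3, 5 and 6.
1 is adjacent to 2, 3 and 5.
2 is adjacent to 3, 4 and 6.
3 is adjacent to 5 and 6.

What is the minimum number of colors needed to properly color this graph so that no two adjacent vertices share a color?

0, 1, 3, 5 are pairwise adjacent (a clique of size 4), so at least 4 colors are needed.
4 colors suffice: color red → {3, 4}; color blue → {1, 6}; color green → {0, 2}; color yellow → {5}. Each edge has distinct colors on its endpoints.

4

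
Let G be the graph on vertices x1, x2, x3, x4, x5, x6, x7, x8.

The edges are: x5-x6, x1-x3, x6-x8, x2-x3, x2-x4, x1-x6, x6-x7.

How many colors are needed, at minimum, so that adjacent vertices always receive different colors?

x1 and x3 are adjacent, so at least 2 colors are needed.
2 colors suffice: color 1 → {x3, x4, x6}; color 2 → {x1, x2, x5, x7, x8}. Each edge has distinct colors on its endpoints.

2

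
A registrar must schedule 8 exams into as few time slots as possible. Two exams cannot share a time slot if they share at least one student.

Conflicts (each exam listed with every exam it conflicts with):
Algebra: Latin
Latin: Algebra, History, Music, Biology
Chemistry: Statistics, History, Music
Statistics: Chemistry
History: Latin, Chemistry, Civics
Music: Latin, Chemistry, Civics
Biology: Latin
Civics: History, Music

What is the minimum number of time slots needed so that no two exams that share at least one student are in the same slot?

2

Latin and Biology conflict, so at least 2 time slots are needed.
2 time slots suffice: Algebra=2, Latin=1, Chemistry=1, Statistics=2, History=2, Music=2, Biology=2, Civics=1. Every pair that conflicts lands in different time slots.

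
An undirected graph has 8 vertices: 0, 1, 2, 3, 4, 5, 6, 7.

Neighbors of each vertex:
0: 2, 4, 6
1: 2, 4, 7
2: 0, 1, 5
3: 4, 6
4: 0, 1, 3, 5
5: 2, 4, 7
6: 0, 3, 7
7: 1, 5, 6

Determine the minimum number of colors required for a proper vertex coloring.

3

The cycle 7-5-4-3-6-7 has odd length 5, so it cannot be 2-colored; at least 3 colors are needed.
One proper 3-coloring: 0=b, 1=b, 2=a, 3=b, 4=a, 5=b, 6=c, 7=a. Each edge has distinct colors on its endpoints.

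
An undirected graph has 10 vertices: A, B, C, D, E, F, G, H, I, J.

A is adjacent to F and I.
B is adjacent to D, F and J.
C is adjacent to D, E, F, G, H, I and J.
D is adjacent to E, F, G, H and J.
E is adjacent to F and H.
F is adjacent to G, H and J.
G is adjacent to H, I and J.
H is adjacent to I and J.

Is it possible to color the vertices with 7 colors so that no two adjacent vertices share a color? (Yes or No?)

Yes

The chromatic number is 6. C, D, F, G, H, J are mutually adjacent (a clique of size 6), so at least 6 colors are needed.
6 colors suffice: color 1 → {F, I}; color 2 → {A, B, C}; color 3 → {H}; color 4 → {D}; color 5 → {E, J}; color 6 → {G}.
Since 7 ≥ 6, a proper 7-coloring certainly exists.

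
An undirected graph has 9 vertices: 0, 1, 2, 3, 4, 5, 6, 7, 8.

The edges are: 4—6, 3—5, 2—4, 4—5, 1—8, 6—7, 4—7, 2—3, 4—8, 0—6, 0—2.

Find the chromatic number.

4, 6, 7 form a triangle, so at least 3 colors are needed.
One proper 3-coloring: 0=red, 1=red, 2=blue, 3=red, 4=red, 5=blue, 6=blue, 7=green, 8=blue. No two adjacent vertices share a color.

3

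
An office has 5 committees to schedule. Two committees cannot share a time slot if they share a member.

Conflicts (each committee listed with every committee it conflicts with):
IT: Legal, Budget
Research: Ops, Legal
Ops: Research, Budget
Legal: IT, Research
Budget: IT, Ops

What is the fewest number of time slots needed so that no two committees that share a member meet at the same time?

3

The cycle IT-Budget-Ops-Research-Legal-IT has odd length 5, so it cannot be 2-colored; at least 3 time slots are needed.
3 time slots suffice: time slot 1 → {IT, Ops}; time slot 2 → {Research, Budget}; time slot 3 → {Legal}. No two conflicting committees share a time slot.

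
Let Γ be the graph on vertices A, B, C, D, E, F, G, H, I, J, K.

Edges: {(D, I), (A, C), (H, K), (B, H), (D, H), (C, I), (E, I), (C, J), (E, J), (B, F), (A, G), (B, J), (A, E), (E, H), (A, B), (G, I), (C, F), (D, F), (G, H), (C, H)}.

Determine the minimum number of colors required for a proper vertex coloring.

D and H are adjacent, so at least 2 colors are needed.
2 colors suffice: color red → {A, F, H, I, J}; color blue → {B, C, D, E, G, K}. Every edge joins two different colors.

2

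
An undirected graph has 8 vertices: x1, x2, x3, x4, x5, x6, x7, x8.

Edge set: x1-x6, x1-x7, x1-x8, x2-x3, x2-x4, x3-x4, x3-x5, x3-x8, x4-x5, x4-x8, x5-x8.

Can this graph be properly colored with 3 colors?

x3, x4, x5, x8 are pairwise adjacent (a clique of size 4), so at least 4 colors are needed.
So 3 colors are not enough.

No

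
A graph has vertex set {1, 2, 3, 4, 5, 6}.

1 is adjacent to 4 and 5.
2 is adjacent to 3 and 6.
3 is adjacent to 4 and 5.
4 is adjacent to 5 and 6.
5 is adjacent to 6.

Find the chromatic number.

3

1, 4, 5 are pairwise adjacent, so at least 3 colors are needed.
3 colors suffice: color a → {2, 5}; color b → {4}; color c → {1, 3, 6}. No two adjacent vertices share a color.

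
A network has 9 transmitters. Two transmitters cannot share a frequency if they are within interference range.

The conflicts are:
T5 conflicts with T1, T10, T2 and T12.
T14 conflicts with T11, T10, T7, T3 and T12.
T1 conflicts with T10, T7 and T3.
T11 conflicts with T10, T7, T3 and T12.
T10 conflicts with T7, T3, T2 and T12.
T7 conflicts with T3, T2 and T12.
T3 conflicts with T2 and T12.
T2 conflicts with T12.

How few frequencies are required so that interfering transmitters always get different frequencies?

6

T14, T11, T10, T7, T3, T12 all conflict with each other, so at least 6 frequencies are needed.
Using 6 frequencies: T5=3, T14=6, T1=2, T11=5, T10=1, T7=3, T3=4, T2=5, T12=2. No two conflicting transmitters share a frequency.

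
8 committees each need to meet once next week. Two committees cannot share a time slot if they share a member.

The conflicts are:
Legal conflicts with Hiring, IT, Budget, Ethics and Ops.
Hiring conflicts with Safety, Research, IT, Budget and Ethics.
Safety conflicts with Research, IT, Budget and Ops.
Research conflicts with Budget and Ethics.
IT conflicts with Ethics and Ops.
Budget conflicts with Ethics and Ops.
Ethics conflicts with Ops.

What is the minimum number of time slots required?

Legal, Budget, Ethics, Ops are mutually in conflict, so at least 4 time slots are needed.
4 time slots suffice: time slot 1 → {IT, Budget}; time slot 2 → {Hiring, Ops}; time slot 3 → {Safety, Ethics}; time slot 4 → {Legal, Research}. Each listed conflict is separated.

4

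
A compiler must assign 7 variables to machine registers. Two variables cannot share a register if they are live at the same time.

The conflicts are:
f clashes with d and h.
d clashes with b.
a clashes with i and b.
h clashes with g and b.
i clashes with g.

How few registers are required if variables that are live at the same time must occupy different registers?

The cycle g-h-b-a-i-g has odd length 5, so it cannot be 2-colored; at least 3 registers are needed.
3 registers suffice: register 1 → {f, i, b}; register 2 → {d, a, h}; register 3 → {g}. Each listed conflict is separated.

3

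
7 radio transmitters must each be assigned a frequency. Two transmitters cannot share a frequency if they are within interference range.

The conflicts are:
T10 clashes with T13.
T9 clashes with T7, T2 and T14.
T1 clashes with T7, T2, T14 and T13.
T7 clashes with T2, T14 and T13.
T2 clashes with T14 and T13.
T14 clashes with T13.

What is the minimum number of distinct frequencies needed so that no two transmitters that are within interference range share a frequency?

5

T1, T7, T2, T14, T13 are mutually in conflict, so at least 5 frequencies are needed.
5 frequencies suffice: T10=2, T9=1, T1=5, T7=2, T2=3, T14=4, T13=1. Each listed conflict is separated.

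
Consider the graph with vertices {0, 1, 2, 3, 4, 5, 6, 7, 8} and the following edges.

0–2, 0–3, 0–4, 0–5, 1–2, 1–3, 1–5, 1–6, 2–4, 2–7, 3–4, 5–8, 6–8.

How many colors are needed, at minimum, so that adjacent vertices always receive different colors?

3

0, 3, 4 form a triangle, so at least 3 colors are needed.
3 colors suffice: 0=red, 1=red, 2=blue, 3=blue, 4=green, 5=blue, 6=blue, 7=red, 8=red. No two adjacent vertices share a color.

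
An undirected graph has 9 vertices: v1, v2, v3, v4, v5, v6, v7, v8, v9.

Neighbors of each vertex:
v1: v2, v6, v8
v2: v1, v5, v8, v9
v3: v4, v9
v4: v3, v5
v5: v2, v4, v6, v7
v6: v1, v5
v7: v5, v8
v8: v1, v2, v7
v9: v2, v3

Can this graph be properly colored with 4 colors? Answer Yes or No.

The chromatic number is 3. v1, v2, v8 are mutually adjacent, so at least 3 colors are needed.
3 colors suffice: color 1 → {v1, v5, v9}; color 2 → {v2, v3, v6, v7}; color 3 → {v4, v8}.
Since 4 ≥ 3, a proper 4-coloring certainly exists.

Yes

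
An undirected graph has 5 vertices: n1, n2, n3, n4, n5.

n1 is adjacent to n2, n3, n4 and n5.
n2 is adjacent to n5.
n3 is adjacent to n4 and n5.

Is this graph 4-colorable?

The chromatic number is 3. n1, n3, n5 are mutually adjacent, so at least 3 colors are needed.
3 colors suffice: n1=1, n2=2, n3=2, n4=3, n5=3.
Since 4 ≥ 3, a proper 4-coloring certainly exists.

Yes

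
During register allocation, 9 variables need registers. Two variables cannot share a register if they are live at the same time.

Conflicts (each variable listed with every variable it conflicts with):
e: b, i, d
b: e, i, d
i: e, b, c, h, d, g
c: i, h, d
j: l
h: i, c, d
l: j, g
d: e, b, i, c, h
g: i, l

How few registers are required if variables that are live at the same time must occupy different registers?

4

e, b, i, d all conflict with each other, so at least 4 registers are needed.
4 registers suffice: e=4, b=3, i=1, c=4, j=2, h=3, l=1, d=2, g=2. Each listed conflict is separated.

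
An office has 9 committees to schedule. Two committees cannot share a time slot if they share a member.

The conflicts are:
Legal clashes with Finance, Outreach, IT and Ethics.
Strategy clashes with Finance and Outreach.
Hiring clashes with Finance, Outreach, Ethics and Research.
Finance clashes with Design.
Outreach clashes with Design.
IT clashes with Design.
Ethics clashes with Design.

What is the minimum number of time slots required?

2

Strategy and Outreach conflict, so at least 2 time slots are needed.
2 time slots suffice: time slot 1 → {Finance, Outreach, IT, Ethics, Research}; time slot 2 → {Legal, Strategy, Hiring, Design}. Every pair that conflicts lands in different time slots.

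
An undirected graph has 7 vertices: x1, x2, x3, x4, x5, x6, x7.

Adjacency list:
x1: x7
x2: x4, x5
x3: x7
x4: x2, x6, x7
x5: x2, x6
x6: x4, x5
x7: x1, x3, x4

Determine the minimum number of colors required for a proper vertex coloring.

x2 and x5 are adjacent, so at least 2 colors are needed.
2 colors suffice: x1=R, x2=B, x3=R, x4=R, x5=R, x6=B, x7=B. No two adjacent vertices share a color.

2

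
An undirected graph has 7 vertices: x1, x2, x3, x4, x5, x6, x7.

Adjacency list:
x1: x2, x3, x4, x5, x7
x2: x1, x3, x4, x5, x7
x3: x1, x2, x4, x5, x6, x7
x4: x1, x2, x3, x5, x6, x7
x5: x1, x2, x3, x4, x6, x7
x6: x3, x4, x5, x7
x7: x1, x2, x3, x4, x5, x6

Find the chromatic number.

x1, x2, x3, x4, x5, x7 are mutually adjacent (a clique of size 6), so at least 6 colors are needed.
A valid assignment using 6 colors: x1=5, x2=6, x3=2, x4=4, x5=3, x6=5, x7=1. Each edge has distinct colors on its endpoints.

6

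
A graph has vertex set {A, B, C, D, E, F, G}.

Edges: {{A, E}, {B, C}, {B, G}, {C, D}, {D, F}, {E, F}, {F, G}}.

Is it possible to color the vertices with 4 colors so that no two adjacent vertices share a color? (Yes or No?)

Yes

The chromatic number is 3. The cycle C-D-F-G-B-C has odd length 5, so it cannot be 2-colored; at least 3 colors are needed.
3 colors suffice: color 1 → {A, C, F}; color 2 → {D, E, G}; color 3 → {B}.
Since 4 ≥ 3, a proper 4-coloring certainly exists.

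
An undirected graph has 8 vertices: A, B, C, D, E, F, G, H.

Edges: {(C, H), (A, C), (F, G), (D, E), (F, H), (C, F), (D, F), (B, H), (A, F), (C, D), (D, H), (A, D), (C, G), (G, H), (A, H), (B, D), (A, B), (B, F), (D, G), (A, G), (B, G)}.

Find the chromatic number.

6

A, B, D, F, G, H are mutually adjacent (a clique of size 6), so at least 6 colors are needed.
6 colors suffice: A=2, B=6, C=6, D=1, E=2, F=3, G=5, H=4. No two adjacent vertices share a color.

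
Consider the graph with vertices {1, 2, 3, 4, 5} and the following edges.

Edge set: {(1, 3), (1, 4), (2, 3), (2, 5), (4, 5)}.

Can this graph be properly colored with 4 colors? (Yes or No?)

Yes

The chromatic number is 3. The cycle 1-3-2-5-4-1 has odd length 5, so it cannot be 2-colored; at least 3 colors are needed.
3 colors suffice: color red → {1, 2}; color blue → {3, 5}; color green → {4}.
Since 4 ≥ 3, a proper 4-coloring certainly exists.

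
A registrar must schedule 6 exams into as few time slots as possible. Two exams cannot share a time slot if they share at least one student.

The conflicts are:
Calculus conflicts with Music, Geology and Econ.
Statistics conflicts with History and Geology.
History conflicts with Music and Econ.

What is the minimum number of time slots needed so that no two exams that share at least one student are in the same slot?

The cycle History-Statistics-Geology-Calculus-Music-History has odd length 5, so it cannot be 2-colored; at least 3 time slots are needed.
A valid assignment using 3 time slots: Calculus=1, Statistics=3, History=1, Music=2, Geology=2, Econ=2. No two conflicting exams share a time slot.

3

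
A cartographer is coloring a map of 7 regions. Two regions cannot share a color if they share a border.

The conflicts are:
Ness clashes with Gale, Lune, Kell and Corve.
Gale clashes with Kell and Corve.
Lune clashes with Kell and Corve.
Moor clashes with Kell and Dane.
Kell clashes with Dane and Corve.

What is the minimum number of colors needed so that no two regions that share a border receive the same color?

4

Ness, Lune, Kell, Corve all conflict with each other, so at least 4 colors are needed.
4 colors suffice: color 1 → {Kell}; color 2 → {Moor, Corve}; color 3 → {Ness, Dane}; color 4 → {Gale, Lune}. No two conflicting regions share a color.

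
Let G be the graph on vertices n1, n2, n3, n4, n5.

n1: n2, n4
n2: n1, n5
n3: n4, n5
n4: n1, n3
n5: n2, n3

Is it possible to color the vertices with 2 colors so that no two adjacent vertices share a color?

No

The cycle n2-n5-n3-n4-n1-n2 has odd length 5, so it cannot be 2-colored; at least 3 colors are needed.
So 2 colors are not enough.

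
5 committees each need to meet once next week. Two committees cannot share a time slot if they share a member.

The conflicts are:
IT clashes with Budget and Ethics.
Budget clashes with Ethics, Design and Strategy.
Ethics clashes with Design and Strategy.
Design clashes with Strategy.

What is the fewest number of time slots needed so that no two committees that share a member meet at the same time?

Budget, Ethics, Design, Strategy are mutually in conflict, so at least 4 time slots are needed.
4 time slots suffice: time slot 1 → {Budget}; time slot 2 → {Ethics}; time slot 3 → {IT, Design}; time slot 4 → {Strategy}. Every pair that conflicts lands in different time slots.

4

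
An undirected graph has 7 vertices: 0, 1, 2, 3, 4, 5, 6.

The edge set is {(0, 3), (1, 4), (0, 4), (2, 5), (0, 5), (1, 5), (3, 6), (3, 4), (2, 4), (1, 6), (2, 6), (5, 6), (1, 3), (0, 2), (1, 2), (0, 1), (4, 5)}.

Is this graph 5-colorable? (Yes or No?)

The chromatic number is 5. 0, 1, 2, 4, 5 are pairwise adjacent (a clique of size 5), so at least 5 colors are needed.
One proper 5-coloring: 0=c, 1=a, 2=e, 3=d, 4=b, 5=d, 6=b.
That is already a proper 5-coloring.

Yes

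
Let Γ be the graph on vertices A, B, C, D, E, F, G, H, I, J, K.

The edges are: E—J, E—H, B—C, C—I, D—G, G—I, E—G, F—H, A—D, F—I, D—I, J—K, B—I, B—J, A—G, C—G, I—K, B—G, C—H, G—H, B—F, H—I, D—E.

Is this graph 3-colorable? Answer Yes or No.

B, C, G, I form a clique, so at least 4 colors are needed.
So 3 colors are not enough.

No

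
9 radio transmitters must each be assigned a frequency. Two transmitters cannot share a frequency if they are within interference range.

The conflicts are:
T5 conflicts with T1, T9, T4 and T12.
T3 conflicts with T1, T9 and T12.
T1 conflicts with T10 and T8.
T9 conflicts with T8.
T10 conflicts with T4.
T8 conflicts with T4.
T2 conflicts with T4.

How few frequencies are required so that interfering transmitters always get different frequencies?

T3 and T9 conflict, so at least 2 frequencies are needed.
2 frequencies suffice: frequency 1 → {T1, T9, T4, T12}; frequency 2 → {T5, T3, T10, T8, T2}. No two conflicting transmitters share a frequency.

2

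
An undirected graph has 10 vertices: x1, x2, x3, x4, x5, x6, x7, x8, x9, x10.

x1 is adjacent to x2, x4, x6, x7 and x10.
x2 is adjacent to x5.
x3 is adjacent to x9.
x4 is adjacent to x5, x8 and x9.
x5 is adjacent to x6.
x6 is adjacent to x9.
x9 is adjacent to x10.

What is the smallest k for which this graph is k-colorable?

x1 and x7 are adjacent, so at least 2 colors are needed.
2 colors suffice: color R → {x1, x5, x8, x9}; color B → {x2, x3, x4, x6, x7, x10}. No two adjacent vertices share a color.

2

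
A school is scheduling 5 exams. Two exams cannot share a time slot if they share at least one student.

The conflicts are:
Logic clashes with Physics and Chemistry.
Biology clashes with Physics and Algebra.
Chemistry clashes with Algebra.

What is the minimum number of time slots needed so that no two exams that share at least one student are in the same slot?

The cycle Biology-Algebra-Chemistry-Logic-Physics-Biology has odd length 5, so it cannot be 2-colored; at least 3 time slots are needed.
Using 3 time slots: Logic=3, Biology=1, Physics=2, Chemistry=1, Algebra=2. Every pair that conflicts lands in different time slots.

3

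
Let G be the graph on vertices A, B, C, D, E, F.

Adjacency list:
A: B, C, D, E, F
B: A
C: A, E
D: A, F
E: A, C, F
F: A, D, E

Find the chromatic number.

A, C, E are mutually adjacent, so at least 3 colors are needed.
3 colors suffice: A=1, B=2, C=3, D=2, E=2, F=3. No two adjacent vertices share a color.

3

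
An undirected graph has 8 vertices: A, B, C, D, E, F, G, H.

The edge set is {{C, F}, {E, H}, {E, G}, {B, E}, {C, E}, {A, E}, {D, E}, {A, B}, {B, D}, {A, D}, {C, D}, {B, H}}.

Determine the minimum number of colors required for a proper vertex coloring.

A, B, D, E are mutually adjacent (a clique of size 4), so at least 4 colors are needed.
4 colors suffice: A=4, B=2, C=2, D=3, E=1, F=1, G=2, H=3. Each edge has distinct colors on its endpoints.

4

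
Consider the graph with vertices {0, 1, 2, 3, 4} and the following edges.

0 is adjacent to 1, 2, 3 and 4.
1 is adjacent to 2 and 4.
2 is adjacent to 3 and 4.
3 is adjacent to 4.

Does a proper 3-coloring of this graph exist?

No

0, 1, 2, 4 form a clique, so at least 4 colors are needed.
So 3 colors are not enough.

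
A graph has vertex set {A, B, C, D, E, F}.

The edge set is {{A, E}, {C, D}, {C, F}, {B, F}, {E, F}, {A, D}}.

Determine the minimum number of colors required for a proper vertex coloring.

3

The cycle A-E-F-C-D-A has odd length 5, so it cannot be 2-colored; at least 3 colors are needed.
3 colors suffice: color 1 → {A, F}; color 2 → {B, D, E}; color 3 → {C}. Each edge has distinct colors on its endpoints.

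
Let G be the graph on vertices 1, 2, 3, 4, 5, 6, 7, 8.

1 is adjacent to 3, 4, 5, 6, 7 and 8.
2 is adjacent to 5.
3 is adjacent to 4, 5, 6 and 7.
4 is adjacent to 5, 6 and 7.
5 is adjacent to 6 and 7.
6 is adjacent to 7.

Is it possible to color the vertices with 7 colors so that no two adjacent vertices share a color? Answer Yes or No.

Yes

The chromatic number is 6. 1, 3, 4, 5, 6, 7 are mutually adjacent (a clique of size 6), so at least 6 colors are needed.
A valid assignment using 6 colors: 1=a, 2=a, 3=e, 4=c, 5=b, 6=d, 7=f, 8=b.
Since 7 ≥ 6, a proper 7-coloring certainly exists.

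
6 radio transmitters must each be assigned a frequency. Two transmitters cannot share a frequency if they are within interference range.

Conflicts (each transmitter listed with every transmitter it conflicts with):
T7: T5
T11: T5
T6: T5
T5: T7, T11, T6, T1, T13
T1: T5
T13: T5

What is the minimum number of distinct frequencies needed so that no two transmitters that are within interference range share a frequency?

T5 and T13 conflict, so at least 2 frequencies are needed.
2 frequencies suffice: frequency 1 → {T5}; frequency 2 → {T7, T11, T6, T1, T13}. Each listed conflict is separated.

2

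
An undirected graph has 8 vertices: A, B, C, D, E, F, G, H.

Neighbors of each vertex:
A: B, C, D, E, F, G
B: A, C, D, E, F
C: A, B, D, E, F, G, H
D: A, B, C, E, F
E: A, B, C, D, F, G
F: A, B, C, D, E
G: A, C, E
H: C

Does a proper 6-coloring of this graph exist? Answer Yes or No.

Yes

The chromatic number is 6. A, B, C, D, E, F are mutually adjacent (a clique of size 6), so at least 6 colors are needed.
6 colors suffice: color 1 → {C}; color 2 → {A, H}; color 3 → {E}; color 4 → {D, G}; color 5 → {B}; color 6 → {F}.
That is already a proper 6-coloring.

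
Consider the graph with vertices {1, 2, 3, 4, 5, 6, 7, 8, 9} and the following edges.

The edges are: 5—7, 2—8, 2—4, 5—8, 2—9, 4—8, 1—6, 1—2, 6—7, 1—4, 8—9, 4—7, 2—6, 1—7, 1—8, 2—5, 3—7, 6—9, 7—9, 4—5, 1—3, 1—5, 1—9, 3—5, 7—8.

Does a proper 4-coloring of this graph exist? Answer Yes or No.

No

1, 4, 5, 7, 8 form a clique, so at least 5 colors are needed.
So 4 colors are not enough.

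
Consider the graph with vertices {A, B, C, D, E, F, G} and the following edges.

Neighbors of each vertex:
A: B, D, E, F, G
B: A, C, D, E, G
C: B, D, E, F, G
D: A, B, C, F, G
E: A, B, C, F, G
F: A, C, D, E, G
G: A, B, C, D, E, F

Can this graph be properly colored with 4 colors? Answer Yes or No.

The chromatic number is 4. B, C, E, G are mutually adjacent (a clique of size 4), so at least 4 colors are needed.
4 colors suffice: A=2, B=3, C=2, D=4, E=4, F=3, G=1.
That is already a proper 4-coloring.

Yes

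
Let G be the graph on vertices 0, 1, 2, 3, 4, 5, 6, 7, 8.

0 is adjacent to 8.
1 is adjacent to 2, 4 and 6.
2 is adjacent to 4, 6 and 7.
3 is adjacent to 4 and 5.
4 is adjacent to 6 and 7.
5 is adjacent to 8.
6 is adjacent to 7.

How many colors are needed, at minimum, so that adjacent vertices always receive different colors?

2, 4, 6, 7 are mutually adjacent (a clique of size 4), so at least 4 colors are needed.
4 colors suffice: color a → {4, 8}; color b → {0, 2, 3}; color c → {5, 6}; color d → {1, 7}. Each edge has distinct colors on its endpoints.

4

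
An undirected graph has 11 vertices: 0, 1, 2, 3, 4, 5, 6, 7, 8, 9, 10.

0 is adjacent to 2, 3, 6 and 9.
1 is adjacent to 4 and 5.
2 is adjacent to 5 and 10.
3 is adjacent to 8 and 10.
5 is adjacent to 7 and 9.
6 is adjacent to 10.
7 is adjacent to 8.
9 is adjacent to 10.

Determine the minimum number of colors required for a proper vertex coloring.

7 and 8 are adjacent, so at least 2 colors are needed.
One proper 2-coloring: 0=red, 1=blue, 2=blue, 3=blue, 4=red, 5=red, 6=blue, 7=blue, 8=red, 9=blue, 10=red. Each edge has distinct colors on its endpoints.

2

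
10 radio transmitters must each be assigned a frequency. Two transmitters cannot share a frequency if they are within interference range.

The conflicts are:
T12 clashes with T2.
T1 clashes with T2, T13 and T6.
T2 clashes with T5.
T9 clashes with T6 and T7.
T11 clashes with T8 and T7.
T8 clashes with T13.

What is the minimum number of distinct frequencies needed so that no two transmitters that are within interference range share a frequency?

3

The cycle T1-T6-T9-T7-T11-T8-T13-T1 has odd length 7, so it cannot be 2-colored; at least 3 frequencies are needed.
3 frequencies suffice: frequency 1 → {T2, T8, T6, T7}; frequency 2 → {T12, T1, T5, T9, T11}; frequency 3 → {T13}. Each listed conflict is separated.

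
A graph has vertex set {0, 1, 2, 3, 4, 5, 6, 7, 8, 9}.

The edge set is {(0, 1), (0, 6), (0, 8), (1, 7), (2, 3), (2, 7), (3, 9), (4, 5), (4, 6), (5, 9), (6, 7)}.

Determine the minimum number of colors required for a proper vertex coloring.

The cycle 5-9-3-2-7-6-4-5 has odd length 7, so it cannot be 2-colored; at least 3 colors are needed.
3 colors suffice: color a → {0, 4, 7, 9}; color b → {1, 2, 5, 6, 8}; color c → {3}. No two adjacent vertices share a color.

3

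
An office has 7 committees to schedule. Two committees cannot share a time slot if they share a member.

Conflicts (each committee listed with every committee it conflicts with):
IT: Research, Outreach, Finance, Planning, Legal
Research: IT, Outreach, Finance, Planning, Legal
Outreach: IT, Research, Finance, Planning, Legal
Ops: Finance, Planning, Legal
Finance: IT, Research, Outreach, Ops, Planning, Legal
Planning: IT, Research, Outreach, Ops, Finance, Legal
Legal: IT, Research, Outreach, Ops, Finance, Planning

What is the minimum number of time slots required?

6

IT, Research, Outreach, Finance, Planning, Legal all conflict with each other, so at least 6 time slots are needed.
6 time slots suffice: IT=5, Research=4, Outreach=6, Ops=4, Finance=2, Planning=1, Legal=3. No two conflicting committees share a time slot.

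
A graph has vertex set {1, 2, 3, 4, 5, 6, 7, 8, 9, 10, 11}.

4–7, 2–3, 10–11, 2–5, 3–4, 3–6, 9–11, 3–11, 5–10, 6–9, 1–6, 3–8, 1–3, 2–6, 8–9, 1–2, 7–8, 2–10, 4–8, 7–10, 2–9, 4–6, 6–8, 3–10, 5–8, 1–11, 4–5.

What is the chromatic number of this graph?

4

3, 4, 6, 8 form a clique, so at least 4 colors are needed.
4 colors suffice: color red → {3, 5, 7, 9}; color blue → {2, 8, 11}; color green → {6, 10}; color yellow → {1, 4}. Each edge has distinct colors on its endpoints.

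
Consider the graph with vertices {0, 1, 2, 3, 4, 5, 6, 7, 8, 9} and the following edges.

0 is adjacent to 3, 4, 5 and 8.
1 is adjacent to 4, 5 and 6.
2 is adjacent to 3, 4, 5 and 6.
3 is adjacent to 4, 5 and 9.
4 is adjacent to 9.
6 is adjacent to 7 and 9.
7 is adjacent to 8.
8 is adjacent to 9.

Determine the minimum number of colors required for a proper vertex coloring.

3, 4, 9 form a triangle, so at least 3 colors are needed.
3 colors suffice: color red → {4, 5, 6, 8}; color blue → {1, 3, 7}; color green → {0, 2, 9}. No two adjacent vertices share a color.

3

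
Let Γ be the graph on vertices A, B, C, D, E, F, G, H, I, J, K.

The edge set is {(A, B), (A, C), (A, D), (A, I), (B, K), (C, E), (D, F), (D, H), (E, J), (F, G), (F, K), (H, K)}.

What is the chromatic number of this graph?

3

The cycle A-D-H-K-B-A has odd length 5, so it cannot be 2-colored; at least 3 colors are needed.
A valid assignment using 3 colors: A=1, B=3, C=2, D=2, E=1, F=1, G=2, H=1, I=2, J=2, K=2. Each edge has distinct colors on its endpoints.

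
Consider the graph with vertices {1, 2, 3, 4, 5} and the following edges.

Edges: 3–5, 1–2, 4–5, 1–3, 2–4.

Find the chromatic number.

The cycle 1-3-5-4-2-1 has odd length 5, so it cannot be 2-colored; at least 3 colors are needed.
A valid assignment using 3 colors: 1=a, 2=c, 3=b, 4=b, 5=a. Every edge joins two different colors.

3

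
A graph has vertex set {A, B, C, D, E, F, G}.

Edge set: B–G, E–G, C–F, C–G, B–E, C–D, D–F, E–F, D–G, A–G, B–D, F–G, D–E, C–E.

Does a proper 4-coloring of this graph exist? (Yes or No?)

No

C, D, E, F, G are pairwise adjacent (a clique of size 5), so at least 5 colors are needed.
So 4 colors are not enough.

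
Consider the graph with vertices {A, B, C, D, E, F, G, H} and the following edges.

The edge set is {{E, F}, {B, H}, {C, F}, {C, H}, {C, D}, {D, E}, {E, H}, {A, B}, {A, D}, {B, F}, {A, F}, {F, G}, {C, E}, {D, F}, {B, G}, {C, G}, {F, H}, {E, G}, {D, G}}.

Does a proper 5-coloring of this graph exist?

The chromatic number is 5. C, D, E, F, G form a clique, so at least 5 colors are needed.
One proper 5-coloring: A=4, B=2, C=2, D=3, E=4, F=1, G=5, H=3.
That is already a proper 5-coloring.

Yes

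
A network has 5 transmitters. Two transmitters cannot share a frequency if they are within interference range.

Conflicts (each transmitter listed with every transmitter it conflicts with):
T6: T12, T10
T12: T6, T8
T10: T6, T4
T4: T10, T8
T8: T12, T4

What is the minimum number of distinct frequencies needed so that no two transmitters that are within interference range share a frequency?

The cycle T6-T10-T4-T8-T12-T6 has odd length 5, so it cannot be 2-colored; at least 3 frequencies are needed.
3 frequencies suffice: frequency 1 → {T12, T4}; frequency 2 → {T10, T8}; frequency 3 → {T6}. No two conflicting transmitters share a frequency.

3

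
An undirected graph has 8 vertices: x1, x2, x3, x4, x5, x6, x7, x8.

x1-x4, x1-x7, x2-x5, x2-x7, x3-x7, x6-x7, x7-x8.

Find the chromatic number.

2

x7 and x8 are adjacent, so at least 2 colors are needed.
2 colors suffice: x1=2, x2=2, x3=2, x4=1, x5=1, x6=2, x7=1, x8=2. Each edge has distinct colors on its endpoints.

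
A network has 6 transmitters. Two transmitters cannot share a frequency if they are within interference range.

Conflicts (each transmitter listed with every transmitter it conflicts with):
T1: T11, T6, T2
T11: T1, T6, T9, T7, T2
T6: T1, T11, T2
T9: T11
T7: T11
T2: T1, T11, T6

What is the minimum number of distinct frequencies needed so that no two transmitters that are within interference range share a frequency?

4

T1, T11, T6, T2 all conflict with each other, so at least 4 frequencies are needed.
4 frequencies suffice: frequency 1 → {T11}; frequency 2 → {T6, T9, T7}; frequency 3 → {T2}; frequency 4 → {T1}. Every pair that conflicts lands in different frequencies.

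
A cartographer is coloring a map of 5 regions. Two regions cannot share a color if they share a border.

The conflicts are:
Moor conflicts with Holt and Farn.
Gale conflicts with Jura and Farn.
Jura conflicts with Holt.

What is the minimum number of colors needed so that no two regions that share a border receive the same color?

3

The cycle Farn-Gale-Jura-Holt-Moor-Farn has odd length 5, so it cannot be 2-colored; at least 3 colors are needed.
3 colors suffice: color 1 → {Jura, Farn}; color 2 → {Gale, Holt}; color 3 → {Moor}. No two conflicting regions share a color.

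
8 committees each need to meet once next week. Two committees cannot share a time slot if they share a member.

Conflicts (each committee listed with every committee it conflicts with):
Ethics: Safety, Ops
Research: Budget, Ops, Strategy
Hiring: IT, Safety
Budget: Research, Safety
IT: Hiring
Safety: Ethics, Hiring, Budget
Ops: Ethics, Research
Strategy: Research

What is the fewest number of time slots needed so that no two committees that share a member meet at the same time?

3

The cycle Research-Budget-Safety-Ethics-Ops-Research has odd length 5, so it cannot be 2-colored; at least 3 time slots are needed.
3 time slots suffice: time slot 1 → {Research, IT, Safety}; time slot 2 → {Hiring, Budget, Ops, Strategy}; time slot 3 → {Ethics}. Every pair that conflicts lands in different time slots.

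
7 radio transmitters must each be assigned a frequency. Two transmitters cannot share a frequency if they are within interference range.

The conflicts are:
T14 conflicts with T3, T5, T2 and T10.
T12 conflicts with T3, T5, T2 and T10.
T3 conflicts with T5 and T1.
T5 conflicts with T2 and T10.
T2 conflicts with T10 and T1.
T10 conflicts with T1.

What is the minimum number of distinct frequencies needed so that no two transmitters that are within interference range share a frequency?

T12, T5, T2, T10 all conflict with each other, so at least 4 frequencies are needed.
4 frequencies suffice: frequency 1 → {T5, T1}; frequency 2 → {T3, T2}; frequency 3 → {T10}; frequency 4 → {T14, T12}. Every pair that conflicts lands in different frequencies.

4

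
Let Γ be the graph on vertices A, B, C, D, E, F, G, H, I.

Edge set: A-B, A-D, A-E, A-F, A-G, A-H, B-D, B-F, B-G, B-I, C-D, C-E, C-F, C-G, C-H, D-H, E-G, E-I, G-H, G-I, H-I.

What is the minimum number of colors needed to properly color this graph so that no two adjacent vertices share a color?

3

E, G, I are mutually adjacent, so at least 3 colors are needed.
3 colors suffice: color red → {D, F, G}; color blue → {A, C, I}; color green → {B, E, H}. Every edge joins two different colors.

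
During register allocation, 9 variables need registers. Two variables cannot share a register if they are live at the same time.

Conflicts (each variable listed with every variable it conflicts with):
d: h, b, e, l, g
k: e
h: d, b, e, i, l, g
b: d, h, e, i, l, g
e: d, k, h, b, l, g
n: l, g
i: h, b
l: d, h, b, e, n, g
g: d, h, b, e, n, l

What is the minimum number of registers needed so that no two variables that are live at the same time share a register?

d, h, b, e, l, g pairwise conflict, so at least 6 registers are needed.
A valid assignment using 6 registers: d=6, k=1, h=1, b=4, e=3, n=1, i=2, l=2, g=5. Each listed conflict is separated.

6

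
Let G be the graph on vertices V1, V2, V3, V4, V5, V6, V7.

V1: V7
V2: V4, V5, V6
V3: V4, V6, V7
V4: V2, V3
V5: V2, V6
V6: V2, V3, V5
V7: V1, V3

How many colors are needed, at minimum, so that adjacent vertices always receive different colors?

3

V2, V5, V6 are mutually adjacent, so at least 3 colors are needed.
3 colors suffice: color red → {V1, V2, V3}; color blue → {V4, V6, V7}; color green → {V5}. Each edge has distinct colors on its endpoints.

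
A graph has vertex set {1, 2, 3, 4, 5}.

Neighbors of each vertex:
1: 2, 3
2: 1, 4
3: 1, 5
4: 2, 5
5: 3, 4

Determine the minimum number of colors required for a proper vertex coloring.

3

The cycle 3-5-4-2-1-3 has odd length 5, so it cannot be 2-colored; at least 3 colors are needed.
3 colors suffice: color a → {1, 4}; color b → {2, 3}; color c → {5}. Each edge has distinct colors on its endpoints.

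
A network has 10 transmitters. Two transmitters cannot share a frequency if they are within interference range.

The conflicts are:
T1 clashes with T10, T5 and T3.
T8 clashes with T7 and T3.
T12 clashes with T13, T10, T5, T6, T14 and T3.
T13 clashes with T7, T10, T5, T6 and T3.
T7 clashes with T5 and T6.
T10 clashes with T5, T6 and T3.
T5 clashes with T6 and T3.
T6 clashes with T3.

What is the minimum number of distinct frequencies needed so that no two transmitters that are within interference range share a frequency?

T12, T13, T10, T5, T6, T3 pairwise conflict, so at least 6 frequencies are needed.
6 frequencies suffice: T1=3, T8=2, T12=3, T13=5, T7=1, T10=4, T5=2, T6=6, T14=1, T3=1. Every pair that conflicts lands in different frequencies.

6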